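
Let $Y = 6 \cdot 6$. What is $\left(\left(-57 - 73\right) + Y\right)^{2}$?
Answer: $8836$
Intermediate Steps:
$Y = 36$
$\left(\left(-57 - 73\right) + Y\right)^{2} = \left(\left(-57 - 73\right) + 36\right)^{2} = \left(-130 + 36\right)^{2} = \left(-94\right)^{2} = 8836$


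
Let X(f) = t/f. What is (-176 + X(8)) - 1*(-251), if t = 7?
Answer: 607/8 ≈ 75.875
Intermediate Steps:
X(f) = 7/f
(-176 + X(8)) - 1*(-251) = (-176 + 7/8) - 1*(-251) = (-176 + 7*(1/8)) + 251 = (-176 + 7/8) + 251 = -1401/8 + 251 = 607/8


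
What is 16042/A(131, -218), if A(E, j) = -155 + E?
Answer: -8021/12 ≈ -668.42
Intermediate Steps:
16042/A(131, -218) = 16042/(-155 + 131) = 16042/(-24) = 16042*(-1/24) = -8021/12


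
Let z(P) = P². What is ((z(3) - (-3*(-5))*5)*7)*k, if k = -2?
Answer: 924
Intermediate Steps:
((z(3) - (-3*(-5))*5)*7)*k = ((3² - (-3*(-5))*5)*7)*(-2) = ((9 - 15*5)*7)*(-2) = ((9 - 1*75)*7)*(-2) = ((9 - 75)*7)*(-2) = -66*7*(-2) = -462*(-2) = 924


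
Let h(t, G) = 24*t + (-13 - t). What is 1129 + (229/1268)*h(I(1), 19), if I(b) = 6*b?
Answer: 1460197/1268 ≈ 1151.6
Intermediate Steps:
h(t, G) = -13 + 23*t
1129 + (229/1268)*h(I(1), 19) = 1129 + (229/1268)*(-13 + 23*(6*1)) = 1129 + (229*(1/1268))*(-13 + 23*6) = 1129 + 229*(-13 + 138)/1268 = 1129 + (229/1268)*125 = 1129 + 28625/1268 = 1460197/1268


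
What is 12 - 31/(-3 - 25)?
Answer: 367/28 ≈ 13.107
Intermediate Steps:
12 - 31/(-3 - 25) = 12 - 31/(-28) = 12 - 31*(-1/28) = 12 + 31/28 = 367/28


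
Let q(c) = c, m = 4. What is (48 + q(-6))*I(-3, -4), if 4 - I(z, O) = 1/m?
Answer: 315/2 ≈ 157.50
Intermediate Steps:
I(z, O) = 15/4 (I(z, O) = 4 - 1/4 = 15/4)
(48 + q(-6))*I(-3, -4) = (48 - 6)*(15/4) = 42*(15/4) = 315/2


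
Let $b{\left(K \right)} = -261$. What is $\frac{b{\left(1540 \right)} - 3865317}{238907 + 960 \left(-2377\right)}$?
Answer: $\frac{3865578}{2043013} \approx 1.8921$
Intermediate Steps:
$\frac{b{\left(1540 \right)} - 3865317}{238907 + 960 \left(-2377\right)} = \frac{-261 - 3865317}{238907 + 960 \left(-2377\right)} = - \frac{3865578}{238907 - 2281920} = - \frac{3865578}{-2043013} = \left(-3865578\right) \left(- \frac{1}{2043013}\right) = \frac{3865578}{2043013}$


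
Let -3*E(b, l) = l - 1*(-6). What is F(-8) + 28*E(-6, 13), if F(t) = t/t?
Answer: -529/3 ≈ -176.33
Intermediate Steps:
F(t) = 1
E(b, l) = -2 - l/3 (E(b, l) = -(l - 1*(-6))/3 = -(l + 6)/3 = -(6 + l)/3 = -2 - l/3)
F(-8) + 28*E(-6, 13) = 1 + 28*(-2 - 1/3*13) = 1 + 28*(-2 - 13/3) = 1 + 28*(-19/3) = 1 - 532/3 = -529/3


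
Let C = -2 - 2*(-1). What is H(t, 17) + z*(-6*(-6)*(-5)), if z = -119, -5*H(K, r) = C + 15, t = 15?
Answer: 21417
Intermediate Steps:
C = 0 (C = -2 + 2 = 0)
H(K, r) = -3 (H(K, r) = -(0 + 15)/5 = -⅕*15 = -3)
H(t, 17) + z*(-6*(-6)*(-5)) = -3 - 119*(-6*(-6))*(-5) = -3 - 4284*(-5) = -3 - 119*(-180) = -3 + 21420 = 21417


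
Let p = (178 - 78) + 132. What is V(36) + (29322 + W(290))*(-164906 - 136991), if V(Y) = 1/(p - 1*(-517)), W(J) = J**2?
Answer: -25647079388965/749 ≈ -3.4242e+10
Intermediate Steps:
p = 232 (p = 100 + 132 = 232)
V(Y) = 1/749 (V(Y) = 1/(232 - 1*(-517)) = 1/(232 + 517) = 1/749)
V(36) + (29322 + W(290))*(-164906 - 136991) = 1/749 + (29322 + 290**2)*(-164906 - 136991) = 1/749 + (29322 + 84100)*(-301897) = 1/749 + 113422*(-301897) = 1/749 - 34241761534 = -25647079388965/749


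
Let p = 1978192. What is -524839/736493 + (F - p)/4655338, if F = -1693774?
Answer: -2573840097910/1714311924817 ≈ -1.5014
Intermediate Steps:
-524839/736493 + (F - p)/4655338 = -524839/736493 + (-1693774 - 1*1978192)/4655338 = -524839*1/736493 + (-1693774 - 1978192)*(1/4655338) = -524839/736493 - 3671966*1/4655338 = -524839/736493 - 1835983/2327669 = -2573840097910/1714311924817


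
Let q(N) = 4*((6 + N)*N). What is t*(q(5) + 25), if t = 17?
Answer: 4165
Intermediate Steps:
q(N) = 4*N*(6 + N) (q(N) = 4*(N*(6 + N)) = 4*N*(6 + N))
t*(q(5) + 25) = 17*(4*5*(6 + 5) + 25) = 17*(4*5*11 + 25) = 17*(220 + 25) = 17*245 = 4165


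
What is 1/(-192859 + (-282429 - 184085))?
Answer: -1/659373 ≈ -1.5166e-6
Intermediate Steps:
1/(-192859 + (-282429 - 184085)) = 1/(-192859 - 466514) = 1/(-659373) = -1/659373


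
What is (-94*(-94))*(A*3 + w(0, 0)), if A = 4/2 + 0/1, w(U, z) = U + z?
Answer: 53016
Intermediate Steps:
A = 2 (A = 4*(1/2) + 0*1 = 2 + 0 = 2)
(-94*(-94))*(A*3 + w(0, 0)) = (-94*(-94))*(2*3 + (0 + 0)) = 8836*(6 + 0) = 8836*6 = 53016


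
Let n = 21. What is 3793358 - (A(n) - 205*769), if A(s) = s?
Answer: 3950982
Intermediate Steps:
3793358 - (A(n) - 205*769) = 3793358 - (21 - 205*769) = 3793358 - (21 - 157645) = 3793358 - 1*(-157624) = 3793358 + 157624 = 3950982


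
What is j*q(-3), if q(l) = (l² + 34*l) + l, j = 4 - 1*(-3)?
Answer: -672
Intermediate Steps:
j = 7 (j = 4 + 3 = 7)
q(l) = l² + 35*l
j*q(-3) = 7*(-3*(35 - 3)) = 7*(-3*32) = 7*(-96) = -672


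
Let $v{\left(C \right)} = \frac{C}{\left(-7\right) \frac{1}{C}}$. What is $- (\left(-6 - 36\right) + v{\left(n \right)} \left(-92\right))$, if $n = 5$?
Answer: $- \frac{2006}{7} \approx -286.57$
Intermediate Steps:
$v{\left(C \right)} = - \frac{C^{2}}{7}$ ($v{\left(C \right)} = C \left(- \frac{C}{7}\right) = - \frac{C^{2}}{7}$)
$- (\left(-6 - 36\right) + v{\left(n \right)} \left(-92\right)) = - (\left(-6 - 36\right) + - \frac{5^{2}}{7} \left(-92\right)) = - (-42 + \left(- \frac{1}{7}\right) 25 \left(-92\right)) = - (-42 - - \frac{2300}{7}) = - (-42 + \frac{2300}{7}) = \left(-1\right) \frac{2006}{7} = - \frac{2006}{7}$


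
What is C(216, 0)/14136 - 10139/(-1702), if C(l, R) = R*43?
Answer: 10139/1702 ≈ 5.9571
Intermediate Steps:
C(l, R) = 43*R
C(216, 0)/14136 - 10139/(-1702) = (43*0)/14136 - 10139/(-1702) = 0*(1/14136) - 10139*(-1/1702) = 0 + 10139/1702 = 10139/1702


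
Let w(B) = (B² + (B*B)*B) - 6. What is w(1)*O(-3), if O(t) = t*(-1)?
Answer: -12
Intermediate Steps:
O(t) = -t
w(B) = -6 + B² + B³ (w(B) = (B² + B²*B) - 6 = (B² + B³) - 6 = -6 + B² + B³)
w(1)*O(-3) = (-6 + 1² + 1³)*(-1*(-3)) = (-6 + 1 + 1)*3 = -4*3 = -12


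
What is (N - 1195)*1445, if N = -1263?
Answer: -3551810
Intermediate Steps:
(N - 1195)*1445 = (-1263 - 1195)*1445 = -2458*1445 = -3551810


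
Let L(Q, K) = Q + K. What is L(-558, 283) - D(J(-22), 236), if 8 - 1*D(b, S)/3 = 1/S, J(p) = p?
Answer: -70561/236 ≈ -298.99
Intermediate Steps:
L(Q, K) = K + Q
D(b, S) = 24 - 3/S
L(-558, 283) - D(J(-22), 236) = (283 - 558) - (24 - 3/236) = -275 - (24 - 3*1/236) = -275 - (24 - 3/236) = -275 - 1*5661/236 = -275 - 5661/236 = -70561/236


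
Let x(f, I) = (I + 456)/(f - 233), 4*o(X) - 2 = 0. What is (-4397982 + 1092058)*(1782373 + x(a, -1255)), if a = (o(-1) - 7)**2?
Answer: -4495903889781580/763 ≈ -5.8924e+12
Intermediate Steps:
o(X) = 1/2 (o(X) = 1/2 + (1/4)*0 = 1/2 + 0 = 1/2)
a = 169/4 (a = (1/2 - 7)**2 = (-13/2)**2 = 169/4 ≈ 42.250)
x(f, I) = (456 + I)/(-233 + f)
(-4397982 + 1092058)*(1782373 + x(a, -1255)) = (-4397982 + 1092058)*(1782373 + (456 - 1255)/(-233 + 169/4)) = -3305924*(1782373 - 799/(-763/4)) = -3305924*(1782373 - 4/763*(-799)) = -3305924*(1782373 + 3196/763) = -3305924*1359953795/763 = -4495903889781580/763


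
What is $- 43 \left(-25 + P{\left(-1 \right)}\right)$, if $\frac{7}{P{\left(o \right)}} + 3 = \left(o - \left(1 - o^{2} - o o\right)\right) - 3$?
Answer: $\frac{6751}{6} \approx 1125.2$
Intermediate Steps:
$P{\left(o \right)} = \frac{7}{-7 + o + 2 o^{2}}$ ($P{\left(o \right)} = \frac{7}{-3 - \left(4 - o - o^{2} - o o\right)} = \frac{7}{-3 - \left(4 - o - 2 o^{2}\right)} = \frac{7}{-3 + \left(-4 + o + 2 o^{2}\right)} = \frac{7}{-7 + o + 2 o^{2}}$)
$- 43 \left(-25 + P{\left(-1 \right)}\right) = - 43 \left(-25 + \frac{7}{-7 - 1 + 2 \left(-1\right)^{2}}\right) = - 43 \left(-25 + \frac{7}{-7 - 1 + 2 \cdot 1}\right) = - 43 \left(-25 + \frac{7}{-7 - 1 + 2}\right) = - 43 \left(-25 + \frac{7}{-6}\right) = - 43 \left(-25 + 7 \left(- \frac{1}{6}\right)\right) = - 43 \left(-25 - \frac{7}{6}\right) = \left(-43\right) \left(- \frac{157}{6}\right) = \frac{6751}{6}$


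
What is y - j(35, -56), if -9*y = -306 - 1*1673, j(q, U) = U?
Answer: 2483/9 ≈ 275.89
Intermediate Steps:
y = 1979/9 (y = -(-306 - 1*1673)/9 = -(-306 - 1673)/9 = -⅑*(-1979) = 1979/9 ≈ 219.89)
y - j(35, -56) = 1979/9 - 1*(-56) = 1979/9 + 56 = 2483/9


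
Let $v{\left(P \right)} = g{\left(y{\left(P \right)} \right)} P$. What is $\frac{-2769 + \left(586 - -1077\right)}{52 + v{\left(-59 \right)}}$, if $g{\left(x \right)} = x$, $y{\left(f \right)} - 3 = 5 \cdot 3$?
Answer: $\frac{553}{505} \approx 1.095$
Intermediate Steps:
$y{\left(f \right)} = 18$ ($y{\left(f \right)} = 3 + 5 \cdot 3 = 3 + 15 = 18$)
$v{\left(P \right)} = 18 P$
$\frac{-2769 + \left(586 - -1077\right)}{52 + v{\left(-59 \right)}} = \frac{-2769 + \left(586 - -1077\right)}{52 + 18 \left(-59\right)} = \frac{-2769 + \left(586 + 1077\right)}{52 - 1062} = \frac{-2769 + 1663}{-1010} = \left(-1106\right) \left(- \frac{1}{1010}\right) = \frac{553}{505}$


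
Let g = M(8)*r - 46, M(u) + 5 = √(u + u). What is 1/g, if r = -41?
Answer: -⅕ ≈ -0.20000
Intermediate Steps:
M(u) = -5 + √2*√u (M(u) = -5 + √(u + u) = -5 + √(2*u) = -5 + √2*√u)
g = -5 (g = (-5 + √2*√8)*(-41) - 46 = (-5 + √2*(2*√2))*(-41) - 46 = (-5 + 4)*(-41) - 46 = -1*(-41) - 46 = 41 - 46 = -5)
1/g = 1/(-5) = -⅕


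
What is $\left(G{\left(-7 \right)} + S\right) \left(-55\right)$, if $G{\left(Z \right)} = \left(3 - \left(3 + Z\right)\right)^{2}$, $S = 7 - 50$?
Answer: $-330$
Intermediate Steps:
$S = -43$
$G{\left(Z \right)} = Z^{2}$ ($G{\left(Z \right)} = \left(- Z\right)^{2} = Z^{2}$)
$\left(G{\left(-7 \right)} + S\right) \left(-55\right) = \left(\left(-7\right)^{2} - 43\right) \left(-55\right) = \left(49 - 43\right) \left(-55\right) = 6 \left(-55\right) = -330$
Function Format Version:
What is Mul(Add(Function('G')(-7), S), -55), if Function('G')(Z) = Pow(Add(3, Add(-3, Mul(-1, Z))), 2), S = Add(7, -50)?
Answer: -330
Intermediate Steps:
S = -43
Function('G')(Z) = Pow(Z, 2) (Function('G')(Z) = Pow(Mul(-1, Z), 2) = Pow(Z, 2))
Mul(Add(Function('G')(-7), S), -55) = Mul(Add(Pow(-7, 2), -43), -55) = Mul(Add(49, -43), -55) = Mul(6, -55) = -330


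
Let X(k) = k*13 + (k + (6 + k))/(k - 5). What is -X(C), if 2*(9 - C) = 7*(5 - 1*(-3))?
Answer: 737/3 ≈ 245.67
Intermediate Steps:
C = -19 (C = 9 - 7*(5 - 1*(-3))/2 = 9 - 7*(5 + 3)/2 = 9 - 7*8/2 = 9 - ½*56 = 9 - 28 = -19)
X(k) = 13*k + (6 + 2*k)/(-5 + k)
-X(C) = -(6 - 63*(-19) + 13*(-19)²)/(-5 - 19) = -(6 + 1197 + 13*361)/(-24) = -(-1)*(6 + 1197 + 4693)/24 = -(-1)*5896/24 = -1*(-737/3) = 737/3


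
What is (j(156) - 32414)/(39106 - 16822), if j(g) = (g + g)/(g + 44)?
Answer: -810311/557100 ≈ -1.4545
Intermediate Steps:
j(g) = 2*g/(44 + g) (j(g) = (2*g)/(44 + g) = 2*g/(44 + g))
(j(156) - 32414)/(39106 - 16822) = (2*156/(44 + 156) - 32414)/(39106 - 16822) = (2*156/200 - 32414)/22284 = (2*156*(1/200) - 32414)*(1/22284) = (39/25 - 32414)*(1/22284) = -810311/25*1/22284 = -810311/557100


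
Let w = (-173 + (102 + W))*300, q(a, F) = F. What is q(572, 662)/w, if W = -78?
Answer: -331/22350 ≈ -0.014810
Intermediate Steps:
w = -44700 (w = (-173 + (102 - 78))*300 = (-173 + 24)*300 = -149*300 = -44700)
q(572, 662)/w = 662/(-44700) = 662*(-1/44700) = -331/22350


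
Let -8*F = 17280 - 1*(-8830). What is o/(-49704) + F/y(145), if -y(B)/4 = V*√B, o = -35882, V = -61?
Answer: 17941/24852 - 2611*√145/28304 ≈ -0.38890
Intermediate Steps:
F = -13055/4 (F = -(17280 - 1*(-8830))/8 = -(17280 + 8830)/8 = -⅛*26110 = -13055/4 ≈ -3263.8)
y(B) = 244*√B (y(B) = -(-244)*√B = 244*√B)
o/(-49704) + F/y(145) = -35882/(-49704) - 13055*√145/35380/4 = -35882*(-1/49704) - 2611*√145/28304 = 17941/24852 - 2611*√145/28304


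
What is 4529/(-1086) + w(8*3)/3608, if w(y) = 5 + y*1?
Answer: -8154569/1959144 ≈ -4.1623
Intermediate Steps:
w(y) = 5 + y
4529/(-1086) + w(8*3)/3608 = 4529/(-1086) + (5 + 8*3)/3608 = 4529*(-1/1086) + (5 + 24)*(1/3608) = -4529/1086 + 29*(1/3608) = -4529/1086 + 29/3608 = -8154569/1959144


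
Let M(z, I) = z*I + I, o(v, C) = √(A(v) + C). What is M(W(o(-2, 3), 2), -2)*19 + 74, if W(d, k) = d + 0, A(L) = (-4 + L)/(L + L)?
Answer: 36 - 57*√2 ≈ -44.610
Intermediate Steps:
A(L) = (-4 + L)/(2*L) (A(L) = (-4 + L)/((2*L)) = (-4 + L)*(1/(2*L)) = (-4 + L)/(2*L))
o(v, C) = √(C + (-4 + v)/(2*v)) (o(v, C) = √((-4 + v)/(2*v) + C) = √(C + (-4 + v)/(2*v)))
W(d, k) = d
M(z, I) = I + I*z (M(z, I) = I*z + I = I + I*z)
M(W(o(-2, 3), 2), -2)*19 + 74 = -2*(1 + √(2 - 8/(-2) + 4*3)/2)*19 + 74 = -2*(1 + √(2 - 8*(-½) + 12)/2)*19 + 74 = -2*(1 + √(2 + 4 + 12)/2)*19 + 74 = -2*(1 + √18/2)*19 + 74 = -2*(1 + (3*√2)/2)*19 + 74 = -2*(1 + 3*√2/2)*19 + 74 = (-2 - 3*√2)*19 + 74 = (-38 - 57*√2) + 74 = 36 - 57*√2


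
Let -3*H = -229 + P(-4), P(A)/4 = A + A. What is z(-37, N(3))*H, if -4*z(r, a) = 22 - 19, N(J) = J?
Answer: -261/4 ≈ -65.250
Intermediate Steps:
P(A) = 8*A (P(A) = 4*(A + A) = 4*(2*A) = 8*A)
z(r, a) = -3/4 (z(r, a) = -(22 - 19)/4 = -1/4*3 = -3/4)
H = 87 (H = -(-229 + 8*(-4))/3 = -(-229 - 32)/3 = -1/3*(-261) = 87)
z(-37, N(3))*H = -3/4*87 = -261/4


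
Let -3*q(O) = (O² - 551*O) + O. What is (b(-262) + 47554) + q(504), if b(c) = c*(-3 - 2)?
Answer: 56592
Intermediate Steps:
q(O) = -O²/3 + 550*O/3 (q(O) = -((O² - 551*O) + O)/3 = -(O² - 550*O)/3 = -O²/3 + 550*O/3)
b(c) = -5*c (b(c) = c*(-5) = -5*c)
(b(-262) + 47554) + q(504) = (-5*(-262) + 47554) + (⅓)*504*(550 - 1*504) = (1310 + 47554) + (⅓)*504*(550 - 504) = 48864 + (⅓)*504*46 = 48864 + 7728 = 56592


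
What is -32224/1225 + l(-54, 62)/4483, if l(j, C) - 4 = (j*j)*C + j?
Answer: 76948758/5491675 ≈ 14.012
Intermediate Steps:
l(j, C) = 4 + j + C*j² (l(j, C) = 4 + ((j*j)*C + j) = 4 + (j²*C + j) = 4 + (C*j² + j) = 4 + (j + C*j²) = 4 + j + C*j²)
-32224/1225 + l(-54, 62)/4483 = -32224/1225 + (4 - 54 + 62*(-54)²)/4483 = -32224*1/1225 + (4 - 54 + 62*2916)*(1/4483) = -32224/1225 + (4 - 54 + 180792)*(1/4483) = -32224/1225 + 180742*(1/4483) = -32224/1225 + 180742/4483 = 76948758/5491675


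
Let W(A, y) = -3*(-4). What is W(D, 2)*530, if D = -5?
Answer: 6360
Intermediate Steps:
W(A, y) = 12
W(D, 2)*530 = 12*530 = 6360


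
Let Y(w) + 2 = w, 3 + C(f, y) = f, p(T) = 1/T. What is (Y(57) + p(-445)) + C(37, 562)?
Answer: 39604/445 ≈ 88.998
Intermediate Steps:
C(f, y) = -3 + f
Y(w) = -2 + w
(Y(57) + p(-445)) + C(37, 562) = ((-2 + 57) + 1/(-445)) + (-3 + 37) = (55 - 1/445) + 34 = 24474/445 + 34 = 39604/445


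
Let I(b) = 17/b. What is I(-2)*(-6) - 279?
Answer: -228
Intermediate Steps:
I(-2)*(-6) - 279 = (17/(-2))*(-6) - 279 = (17*(-½))*(-6) - 279 = -17/2*(-6) - 279 = 51 - 279 = -228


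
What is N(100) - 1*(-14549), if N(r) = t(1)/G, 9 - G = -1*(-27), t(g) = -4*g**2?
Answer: 130943/9 ≈ 14549.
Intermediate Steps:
G = -18 (G = 9 - (-1)*(-27) = 9 - 1*27 = 9 - 27 = -18)
N(r) = 2/9 (N(r) = -4*1**2/(-18) = -4*1*(-1/18) = -4*(-1/18) = 2/9)
N(100) - 1*(-14549) = 2/9 - 1*(-14549) = 2/9 + 14549 = 130943/9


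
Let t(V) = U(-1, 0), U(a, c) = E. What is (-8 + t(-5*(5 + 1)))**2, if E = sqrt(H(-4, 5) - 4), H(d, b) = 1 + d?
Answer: (8 - I*sqrt(7))**2 ≈ 57.0 - 42.332*I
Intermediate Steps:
E = I*sqrt(7) (E = sqrt((1 - 4) - 4) = sqrt(-3 - 4) = sqrt(-7) = I*sqrt(7) ≈ 2.6458*I)
U(a, c) = I*sqrt(7)
t(V) = I*sqrt(7)
(-8 + t(-5*(5 + 1)))**2 = (-8 + I*sqrt(7))**2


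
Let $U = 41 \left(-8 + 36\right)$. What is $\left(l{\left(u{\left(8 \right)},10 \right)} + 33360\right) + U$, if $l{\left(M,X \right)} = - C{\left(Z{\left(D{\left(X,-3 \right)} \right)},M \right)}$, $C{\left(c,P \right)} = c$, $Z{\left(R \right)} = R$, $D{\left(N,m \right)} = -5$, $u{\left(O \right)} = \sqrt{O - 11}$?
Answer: $34513$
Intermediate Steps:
$u{\left(O \right)} = \sqrt{-11 + O}$
$l{\left(M,X \right)} = 5$ ($l{\left(M,X \right)} = \left(-1\right) \left(-5\right) = 5$)
$U = 1148$ ($U = 41 \cdot 28 = 1148$)
$\left(l{\left(u{\left(8 \right)},10 \right)} + 33360\right) + U = \left(5 + 33360\right) + 1148 = 33365 + 1148 = 34513$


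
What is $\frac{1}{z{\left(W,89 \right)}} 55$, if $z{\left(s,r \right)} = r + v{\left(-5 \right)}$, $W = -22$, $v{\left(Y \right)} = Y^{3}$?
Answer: $- \frac{55}{36} \approx -1.5278$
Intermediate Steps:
$z{\left(s,r \right)} = -125 + r$ ($z{\left(s,r \right)} = r + \left(-5\right)^{3} = r - 125 = -125 + r$)
$\frac{1}{z{\left(W,89 \right)}} 55 = \frac{1}{-125 + 89} \cdot 55 = \frac{1}{-36} \cdot 55 = \left(- \frac{1}{36}\right) 55 = - \frac{55}{36}$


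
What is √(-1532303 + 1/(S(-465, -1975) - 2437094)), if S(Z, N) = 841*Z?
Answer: I*√12256100000910092302/2828159 ≈ 1237.9*I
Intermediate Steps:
√(-1532303 + 1/(S(-465, -1975) - 2437094)) = √(-1532303 + 1/(841*(-465) - 2437094)) = √(-1532303 + 1/(-391065 - 2437094)) = √(-1532303 + 1/(-2828159)) = √(-1532303 - 1/2828159) = √(-4333596520178/2828159) = I*√12256100000910092302/2828159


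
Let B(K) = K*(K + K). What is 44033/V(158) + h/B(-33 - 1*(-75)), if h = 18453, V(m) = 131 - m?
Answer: -17205577/10584 ≈ -1625.6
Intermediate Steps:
B(K) = 2*K**2 (B(K) = K*(2*K) = 2*K**2)
44033/V(158) + h/B(-33 - 1*(-75)) = 44033/(131 - 1*158) + 18453/((2*(-33 - 1*(-75))**2)) = 44033/(131 - 158) + 18453/((2*(-33 + 75)**2)) = 44033/(-27) + 18453/((2*42**2)) = 44033*(-1/27) + 18453/((2*1764)) = -44033/27 + 18453/3528 = -44033/27 + 18453*(1/3528) = -44033/27 + 6151/1176 = -17205577/10584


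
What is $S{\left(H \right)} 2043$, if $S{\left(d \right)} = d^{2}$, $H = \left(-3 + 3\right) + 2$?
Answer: $8172$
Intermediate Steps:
$H = 2$ ($H = 0 + 2 = 2$)
$S{\left(H \right)} 2043 = 2^{2} \cdot 2043 = 4 \cdot 2043 = 8172$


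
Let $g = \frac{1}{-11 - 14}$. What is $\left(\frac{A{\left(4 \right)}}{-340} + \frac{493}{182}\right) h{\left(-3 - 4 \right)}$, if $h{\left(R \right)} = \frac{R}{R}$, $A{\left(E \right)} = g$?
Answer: $\frac{2095341}{773500} \approx 2.7089$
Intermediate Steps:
$g = - \frac{1}{25}$ ($g = \frac{1}{-25} = - \frac{1}{25} \approx -0.04$)
$A{\left(E \right)} = - \frac{1}{25}$
$h{\left(R \right)} = 1$
$\left(\frac{A{\left(4 \right)}}{-340} + \frac{493}{182}\right) h{\left(-3 - 4 \right)} = \left(- \frac{1}{25 \left(-340\right)} + \frac{493}{182}\right) 1 = \left(\left(- \frac{1}{25}\right) \left(- \frac{1}{340}\right) + 493 \cdot \frac{1}{182}\right) 1 = \left(\frac{1}{8500} + \frac{493}{182}\right) 1 = \frac{2095341}{773500} \cdot 1 = \frac{2095341}{773500}$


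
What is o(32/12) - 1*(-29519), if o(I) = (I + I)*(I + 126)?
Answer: 271847/9 ≈ 30205.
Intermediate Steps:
o(I) = 2*I*(126 + I) (o(I) = (2*I)*(126 + I) = 2*I*(126 + I))
o(32/12) - 1*(-29519) = 2*(32/12)*(126 + 32/12) - 1*(-29519) = 2*(32*(1/12))*(126 + 32*(1/12)) + 29519 = 2*(8/3)*(126 + 8/3) + 29519 = 2*(8/3)*(386/3) + 29519 = 6176/9 + 29519 = 271847/9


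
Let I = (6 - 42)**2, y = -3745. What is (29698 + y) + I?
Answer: 27249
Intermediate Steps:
I = 1296 (I = (-36)**2 = 1296)
(29698 + y) + I = (29698 - 3745) + 1296 = 25953 + 1296 = 27249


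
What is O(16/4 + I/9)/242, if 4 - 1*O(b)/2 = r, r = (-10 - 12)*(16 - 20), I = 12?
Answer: -84/121 ≈ -0.69421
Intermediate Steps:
r = 88 (r = -22*(-4) = 88)
O(b) = -168 (O(b) = 8 - 2*88 = 8 - 176 = -168)
O(16/4 + I/9)/242 = -168/242 = -168*1/242 = -84/121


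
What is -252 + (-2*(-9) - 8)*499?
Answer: 4738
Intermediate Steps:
-252 + (-2*(-9) - 8)*499 = -252 + (18 - 8)*499 = -252 + 10*499 = -252 + 4990 = 4738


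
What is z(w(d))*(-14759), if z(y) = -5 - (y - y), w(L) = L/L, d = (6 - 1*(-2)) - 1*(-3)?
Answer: 73795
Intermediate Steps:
d = 11 (d = (6 + 2) + 3 = 8 + 3 = 11)
w(L) = 1
z(y) = -5 (z(y) = -5 - 1*0 = -5 + 0 = -5)
z(w(d))*(-14759) = -5*(-14759) = 73795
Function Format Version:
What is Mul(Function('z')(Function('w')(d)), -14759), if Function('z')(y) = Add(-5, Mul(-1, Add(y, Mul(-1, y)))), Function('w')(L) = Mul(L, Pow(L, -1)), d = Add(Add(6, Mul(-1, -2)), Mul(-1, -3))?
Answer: 73795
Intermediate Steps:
d = 11 (d = Add(Add(6, 2), 3) = Add(8, 3) = 11)
Function('w')(L) = 1
Function('z')(y) = -5 (Function('z')(y) = Add(-5, Mul(-1, 0)) = Add(-5, 0) = -5)
Mul(Function('z')(Function('w')(d)), -14759) = Mul(-5, -14759) = 73795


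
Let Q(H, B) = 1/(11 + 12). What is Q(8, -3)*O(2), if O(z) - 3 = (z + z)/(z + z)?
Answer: 4/23 ≈ 0.17391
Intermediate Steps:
O(z) = 4 (O(z) = 3 + (z + z)/(z + z) = 3 + (2*z)/((2*z)) = 3 + (2*z)*(1/(2*z)) = 3 + 1 = 4)
Q(H, B) = 1/23
Q(8, -3)*O(2) = (1/23)*4 = 4/23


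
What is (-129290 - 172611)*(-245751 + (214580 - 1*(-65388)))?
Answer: -10330146517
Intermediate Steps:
(-129290 - 172611)*(-245751 + (214580 - 1*(-65388))) = -301901*(-245751 + (214580 + 65388)) = -301901*(-245751 + 279968) = -301901*34217 = -10330146517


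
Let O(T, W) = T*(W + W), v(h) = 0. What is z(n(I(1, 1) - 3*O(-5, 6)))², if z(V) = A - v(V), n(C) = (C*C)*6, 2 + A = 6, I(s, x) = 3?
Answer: 16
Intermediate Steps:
A = 4 (A = -2 + 6 = 4)
O(T, W) = 2*T*W (O(T, W) = T*(2*W) = 2*T*W)
n(C) = 6*C² (n(C) = C²*6 = 6*C²)
z(V) = 4 (z(V) = 4 - 1*0 = 4 + 0 = 4)
z(n(I(1, 1) - 3*O(-5, 6)))² = 4² = 16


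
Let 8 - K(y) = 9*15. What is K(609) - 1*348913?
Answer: -349040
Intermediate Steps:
K(y) = -127 (K(y) = 8 - 9*15 = 8 - 1*135 = 8 - 135 = -127)
K(609) - 1*348913 = -127 - 1*348913 = -127 - 348913 = -349040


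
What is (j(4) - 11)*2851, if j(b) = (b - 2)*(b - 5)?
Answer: -37063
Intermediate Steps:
j(b) = (-5 + b)*(-2 + b) (j(b) = (-2 + b)*(-5 + b) = (-5 + b)*(-2 + b))
(j(4) - 11)*2851 = ((10 + 4² - 7*4) - 11)*2851 = ((10 + 16 - 28) - 11)*2851 = (-2 - 11)*2851 = -13*2851 = -37063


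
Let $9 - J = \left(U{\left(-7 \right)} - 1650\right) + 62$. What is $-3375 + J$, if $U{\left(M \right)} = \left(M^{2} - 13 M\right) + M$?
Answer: $-1911$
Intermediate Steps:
$U{\left(M \right)} = M^{2} - 12 M$
$J = 1464$ ($J = 9 - \left(\left(- 7 \left(-12 - 7\right) - 1650\right) + 62\right) = 9 - \left(\left(\left(-7\right) \left(-19\right) - 1650\right) + 62\right) = 9 - \left(\left(133 - 1650\right) + 62\right) = 9 - \left(-1517 + 62\right) = 9 - -1455 = 9 + 1455 = 1464$)
$-3375 + J = -3375 + 1464 = -1911$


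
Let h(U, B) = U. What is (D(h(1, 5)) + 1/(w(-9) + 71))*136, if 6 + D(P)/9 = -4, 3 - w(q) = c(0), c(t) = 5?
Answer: -844424/69 ≈ -12238.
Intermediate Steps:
w(q) = -2 (w(q) = 3 - 1*5 = 3 - 5 = -2)
D(P) = -90 (D(P) = -54 + 9*(-4) = -54 - 36 = -90)
(D(h(1, 5)) + 1/(w(-9) + 71))*136 = (-90 + 1/(-2 + 71))*136 = (-90 + 1/69)*136 = -6209/69*136 = -844424/69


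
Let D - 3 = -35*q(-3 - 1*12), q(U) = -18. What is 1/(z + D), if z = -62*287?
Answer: -1/17161 ≈ -5.8272e-5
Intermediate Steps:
z = -17794
D = 633 (D = 3 - 35*(-18) = 3 + 630 = 633)
1/(z + D) = 1/(-17794 + 633) = 1/(-17161) = -1/17161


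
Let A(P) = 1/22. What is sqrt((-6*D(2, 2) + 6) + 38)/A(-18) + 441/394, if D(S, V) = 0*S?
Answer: 441/394 + 44*sqrt(11) ≈ 147.05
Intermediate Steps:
D(S, V) = 0
A(P) = 1/22
sqrt((-6*D(2, 2) + 6) + 38)/A(-18) + 441/394 = sqrt((-6*0 + 6) + 38)/(1/22) + 441/394 = sqrt((0 + 6) + 38)*22 + 441*(1/394) = sqrt(6 + 38)*22 + 441/394 = sqrt(44)*22 + 441/394 = (2*sqrt(11))*22 + 441/394 = 44*sqrt(11) + 441/394 = 441/394 + 44*sqrt(11)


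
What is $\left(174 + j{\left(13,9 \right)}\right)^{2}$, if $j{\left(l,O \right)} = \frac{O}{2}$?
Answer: $\frac{127449}{4} \approx 31862.0$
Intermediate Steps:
$j{\left(l,O \right)} = \frac{O}{2}$ ($j{\left(l,O \right)} = O \frac{1}{2} = \frac{O}{2}$)
$\left(174 + j{\left(13,9 \right)}\right)^{2} = \left(174 + \frac{1}{2} \cdot 9\right)^{2} = \left(174 + \frac{9}{2}\right)^{2} = \left(\frac{357}{2}\right)^{2} = \frac{127449}{4}$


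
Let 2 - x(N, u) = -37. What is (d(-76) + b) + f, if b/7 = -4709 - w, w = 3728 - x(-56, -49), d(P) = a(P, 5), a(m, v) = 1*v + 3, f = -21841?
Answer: -80619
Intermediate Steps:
a(m, v) = 3 + v (a(m, v) = v + 3 = 3 + v)
x(N, u) = 39 (x(N, u) = 2 - 1*(-37) = 2 + 37 = 39)
d(P) = 8 (d(P) = 3 + 5 = 8)
w = 3689 (w = 3728 - 1*39 = 3728 - 39 = 3689)
b = -58786 (b = 7*(-4709 - 1*3689) = 7*(-4709 - 3689) = 7*(-8398) = -58786)
(d(-76) + b) + f = (8 - 58786) - 21841 = -58778 - 21841 = -80619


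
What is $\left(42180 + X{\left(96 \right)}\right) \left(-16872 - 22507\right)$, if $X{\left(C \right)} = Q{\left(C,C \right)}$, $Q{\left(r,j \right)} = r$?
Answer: $-1664786604$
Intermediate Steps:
$X{\left(C \right)} = C$
$\left(42180 + X{\left(96 \right)}\right) \left(-16872 - 22507\right) = \left(42180 + 96\right) \left(-16872 - 22507\right) = 42276 \left(-39379\right) = -1664786604$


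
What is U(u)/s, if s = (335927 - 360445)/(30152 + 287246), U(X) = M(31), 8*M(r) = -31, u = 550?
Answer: 4919669/98072 ≈ 50.164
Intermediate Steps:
M(r) = -31/8 (M(r) = (⅛)*(-31) = -31/8)
U(X) = -31/8
s = -12259/158699 (s = -24518/317398 = -24518*1/317398 = -12259/158699 ≈ -0.077247)
U(u)/s = -31/(8*(-12259/158699)) = -31/8*(-158699/12259) = 4919669/98072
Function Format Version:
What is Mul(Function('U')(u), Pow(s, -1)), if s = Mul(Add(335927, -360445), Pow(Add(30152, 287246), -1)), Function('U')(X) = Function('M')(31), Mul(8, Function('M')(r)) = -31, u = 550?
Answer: Rational(4919669, 98072) ≈ 50.164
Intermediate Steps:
Function('M')(r) = Rational(-31, 8) (Function('M')(r) = Mul(Rational(1, 8), -31) = Rational(-31, 8))
Function('U')(X) = Rational(-31, 8)
s = Rational(-12259, 158699) (s = Mul(-24518, Pow(317398, -1)) = Mul(-24518, Rational(1, 317398)) = Rational(-12259, 158699) ≈ -0.077247)
Mul(Function('U')(u), Pow(s, -1)) = Mul(Rational(-31, 8), Pow(Rational(-12259, 158699), -1)) = Mul(Rational(-31, 8), Rational(-158699, 12259)) = Rational(4919669, 98072)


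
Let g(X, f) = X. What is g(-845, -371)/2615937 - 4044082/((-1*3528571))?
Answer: 10576082092339/9230519436027 ≈ 1.1458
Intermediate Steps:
g(-845, -371)/2615937 - 4044082/((-1*3528571)) = -845/2615937 - 4044082/((-1*3528571)) = -845*1/2615937 - 4044082/(-3528571) = -845/2615937 - 4044082*(-1/3528571) = -845/2615937 + 4044082/3528571 = 10576082092339/9230519436027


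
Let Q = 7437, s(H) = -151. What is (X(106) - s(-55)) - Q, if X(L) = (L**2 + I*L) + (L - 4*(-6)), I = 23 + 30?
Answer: 9698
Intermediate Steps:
I = 53
X(L) = 24 + L**2 + 54*L (X(L) = (L**2 + 53*L) + (L - 4*(-6)) = (L**2 + 53*L) + (L + 24) = (L**2 + 53*L) + (24 + L) = 24 + L**2 + 54*L)
(X(106) - s(-55)) - Q = ((24 + 106**2 + 54*106) - 1*(-151)) - 1*7437 = ((24 + 11236 + 5724) + 151) - 7437 = (16984 + 151) - 7437 = 17135 - 7437 = 9698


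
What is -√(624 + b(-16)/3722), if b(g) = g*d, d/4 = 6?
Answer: -12*√15005243/1861 ≈ -24.978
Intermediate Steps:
d = 24 (d = 4*6 = 24)
b(g) = 24*g (b(g) = g*24 = 24*g)
-√(624 + b(-16)/3722) = -√(624 + (24*(-16))/3722) = -√(624 - 384*1/3722) = -√(624 - 192/1861) = -√(1161072/1861) = -12*√15005243/1861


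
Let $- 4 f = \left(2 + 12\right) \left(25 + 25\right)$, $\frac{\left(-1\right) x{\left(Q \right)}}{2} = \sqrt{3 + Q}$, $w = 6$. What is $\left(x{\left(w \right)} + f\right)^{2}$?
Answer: $32761$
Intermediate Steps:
$x{\left(Q \right)} = - 2 \sqrt{3 + Q}$
$f = -175$ ($f = - \frac{\left(2 + 12\right) \left(25 + 25\right)}{4} = - \frac{14 \cdot 50}{4} = \left(- \frac{1}{4}\right) 700 = -175$)
$\left(x{\left(w \right)} + f\right)^{2} = \left(- 2 \sqrt{3 + 6} - 175\right)^{2} = \left(- 2 \sqrt{9} - 175\right)^{2} = \left(\left(-2\right) 3 - 175\right)^{2} = \left(-6 - 175\right)^{2} = \left(-181\right)^{2} = 32761$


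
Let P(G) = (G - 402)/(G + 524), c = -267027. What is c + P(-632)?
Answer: -14418941/54 ≈ -2.6702e+5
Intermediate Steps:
P(G) = (-402 + G)/(524 + G)
c + P(-632) = -267027 + (-402 - 632)/(524 - 632) = -267027 - 1034/(-108) = -267027 - 1/108*(-1034) = -267027 + 517/54 = -14418941/54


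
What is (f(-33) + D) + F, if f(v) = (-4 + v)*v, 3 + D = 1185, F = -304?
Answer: 2099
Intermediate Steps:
D = 1182 (D = -3 + 1185 = 1182)
f(v) = v*(-4 + v)
(f(-33) + D) + F = (-33*(-4 - 33) + 1182) - 304 = (-33*(-37) + 1182) - 304 = (1221 + 1182) - 304 = 2403 - 304 = 2099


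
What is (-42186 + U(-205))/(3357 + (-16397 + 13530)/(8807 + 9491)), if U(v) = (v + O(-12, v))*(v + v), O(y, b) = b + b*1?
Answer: 3841921272/61423519 ≈ 62.548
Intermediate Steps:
O(y, b) = 2*b (O(y, b) = b + b = 2*b)
U(v) = 6*v² (U(v) = (v + 2*v)*(v + v) = (3*v)*(2*v) = 6*v²)
(-42186 + U(-205))/(3357 + (-16397 + 13530)/(8807 + 9491)) = (-42186 + 6*(-205)²)/(3357 + (-16397 + 13530)/(8807 + 9491)) = (-42186 + 6*42025)/(3357 - 2867/18298) = (-42186 + 252150)/(3357 - 2867*1/18298) = 209964/(3357 - 2867/18298) = 209964/(61423519/18298) = 209964*(18298/61423519) = 3841921272/61423519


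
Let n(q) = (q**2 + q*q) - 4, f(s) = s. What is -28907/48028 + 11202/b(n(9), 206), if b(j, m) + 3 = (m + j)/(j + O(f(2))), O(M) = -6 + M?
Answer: -5918308565/336196 ≈ -17604.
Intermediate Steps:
n(q) = -4 + 2*q**2 (n(q) = (q**2 + q**2) - 4 = 2*q**2 - 4 = -4 + 2*q**2)
b(j, m) = -3 + (j + m)/(-4 + j) (b(j, m) = -3 + (m + j)/(j + (-6 + 2)) = -3 + (j + m)/(j - 4) = -3 + (j + m)/(-4 + j))
-28907/48028 + 11202/b(n(9), 206) = -28907/48028 + 11202/(((12 + 206 - 2*(-4 + 2*9**2))/(-4 + (-4 + 2*9**2)))) = -28907*1/48028 + 11202/(((12 + 206 - 2*(-4 + 2*81))/(-4 + (-4 + 2*81)))) = -28907/48028 + 11202/(((12 + 206 - 2*(-4 + 162))/(-4 + (-4 + 162)))) = -28907/48028 + 11202/(((12 + 206 - 2*158)/(-4 + 158))) = -28907/48028 + 11202/(((12 + 206 - 316)/154)) = -28907/48028 + 11202/(((1/154)*(-98))) = -28907/48028 + 11202/(-7/11) = -28907/48028 + 11202*(-11/7) = -28907/48028 - 123222/7 = -5918308565/336196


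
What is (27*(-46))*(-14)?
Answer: 17388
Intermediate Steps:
(27*(-46))*(-14) = -1242*(-14) = 17388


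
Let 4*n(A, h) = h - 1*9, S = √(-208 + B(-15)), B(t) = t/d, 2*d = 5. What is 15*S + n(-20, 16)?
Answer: 7/4 + 15*I*√214 ≈ 1.75 + 219.43*I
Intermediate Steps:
d = 5/2 (d = (½)*5 = 5/2 ≈ 2.5000)
B(t) = 2*t/5 (B(t) = t/(5/2) = t*(⅖) = 2*t/5)
S = I*√214 (S = √(-208 + (⅖)*(-15)) = √(-208 - 6) = √(-214) = I*√214 ≈ 14.629*I)
n(A, h) = -9/4 + h/4 (n(A, h) = (h - 1*9)/4 = (h - 9)/4 = (-9 + h)/4 = -9/4 + h/4)
15*S + n(-20, 16) = 15*(I*√214) + (-9/4 + (¼)*16) = 15*I*√214 + (-9/4 + 4) = 15*I*√214 + 7/4 = 7/4 + 15*I*√214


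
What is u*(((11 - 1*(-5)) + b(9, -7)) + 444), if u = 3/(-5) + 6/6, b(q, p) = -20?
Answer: 176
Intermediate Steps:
u = ⅖ (u = 3*(-⅕) + 6*(⅙) = -⅗ + 1 = ⅖ ≈ 0.40000)
u*(((11 - 1*(-5)) + b(9, -7)) + 444) = 2*(((11 - 1*(-5)) - 20) + 444)/5 = 2*(((11 + 5) - 20) + 444)/5 = 2*((16 - 20) + 444)/5 = 2*(-4 + 444)/5 = (⅖)*440 = 176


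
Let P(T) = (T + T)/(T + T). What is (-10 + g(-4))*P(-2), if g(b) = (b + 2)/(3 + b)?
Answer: -8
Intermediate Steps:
P(T) = 1 (P(T) = (2*T)/((2*T)) = (2*T)*(1/(2*T)) = 1)
g(b) = (2 + b)/(3 + b)
(-10 + g(-4))*P(-2) = (-10 + (2 - 4)/(3 - 4))*1 = (-10 - 2/(-1))*1 = (-10 - 1*(-2))*1 = (-10 + 2)*1 = -8*1 = -8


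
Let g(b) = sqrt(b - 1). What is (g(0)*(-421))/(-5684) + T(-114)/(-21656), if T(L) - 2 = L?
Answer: 14/2707 + 421*I/5684 ≈ 0.0051718 + 0.074068*I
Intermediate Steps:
g(b) = sqrt(-1 + b)
T(L) = 2 + L
(g(0)*(-421))/(-5684) + T(-114)/(-21656) = (sqrt(-1 + 0)*(-421))/(-5684) + (2 - 114)/(-21656) = (sqrt(-1)*(-421))*(-1/5684) - 112*(-1/21656) = (I*(-421))*(-1/5684) + 14/2707 = -421*I*(-1/5684) + 14/2707 = 421*I/5684 + 14/2707 = 14/2707 + 421*I/5684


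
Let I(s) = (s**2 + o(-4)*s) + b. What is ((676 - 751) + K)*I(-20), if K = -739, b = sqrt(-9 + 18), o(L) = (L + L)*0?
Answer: -328042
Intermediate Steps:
o(L) = 0 (o(L) = (2*L)*0 = 0)
b = 3 (b = sqrt(9) = 3)
I(s) = 3 + s**2 (I(s) = (s**2 + 0*s) + 3 = (s**2 + 0) + 3 = s**2 + 3 = 3 + s**2)
((676 - 751) + K)*I(-20) = ((676 - 751) - 739)*(3 + (-20)**2) = (-75 - 739)*(3 + 400) = -814*403 = -328042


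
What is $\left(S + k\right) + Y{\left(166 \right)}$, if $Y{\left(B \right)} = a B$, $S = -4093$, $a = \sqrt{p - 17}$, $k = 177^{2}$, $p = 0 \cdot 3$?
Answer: $27236 + 166 i \sqrt{17} \approx 27236.0 + 684.44 i$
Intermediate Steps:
$p = 0$
$k = 31329$
$a = i \sqrt{17}$ ($a = \sqrt{0 - 17} = \sqrt{-17} = i \sqrt{17} \approx 4.1231 i$)
$Y{\left(B \right)} = i B \sqrt{17}$ ($Y{\left(B \right)} = i \sqrt{17} B = i B \sqrt{17}$)
$\left(S + k\right) + Y{\left(166 \right)} = \left(-4093 + 31329\right) + i 166 \sqrt{17} = 27236 + 166 i \sqrt{17}$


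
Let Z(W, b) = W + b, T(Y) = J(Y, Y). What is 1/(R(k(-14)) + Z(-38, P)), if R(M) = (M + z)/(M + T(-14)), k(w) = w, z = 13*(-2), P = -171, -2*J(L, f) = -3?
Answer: -5/1029 ≈ -0.0048591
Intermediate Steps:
J(L, f) = 3/2 (J(L, f) = -½*(-3) = 3/2)
T(Y) = 3/2
z = -26
R(M) = (-26 + M)/(3/2 + M) (R(M) = (M - 26)/(M + 3/2) = (-26 + M)/(3/2 + M))
1/(R(k(-14)) + Z(-38, P)) = 1/(2*(-26 - 14)/(3 + 2*(-14)) + (-38 - 171)) = 1/(2*(-40)/(3 - 28) - 209) = 1/(2*(-40)/(-25) - 209) = 1/(2*(-1/25)*(-40) - 209) = 1/(16/5 - 209) = 1/(-1029/5) = -5/1029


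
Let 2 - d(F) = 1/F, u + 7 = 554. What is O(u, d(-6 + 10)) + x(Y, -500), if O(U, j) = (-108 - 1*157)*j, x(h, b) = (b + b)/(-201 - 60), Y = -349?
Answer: -480155/1044 ≈ -459.92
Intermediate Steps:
u = 547 (u = -7 + 554 = 547)
d(F) = 2 - 1/F
x(h, b) = -2*b/261 (x(h, b) = (2*b)/(-261) = (2*b)*(-1/261) = -2*b/261)
O(U, j) = -265*j (O(U, j) = (-108 - 157)*j = -265*j)
O(u, d(-6 + 10)) + x(Y, -500) = -265*(2 - 1/(-6 + 10)) - 2/261*(-500) = -265*(2 - 1/4) + 1000/261 = -265*(2 - 1*¼) + 1000/261 = -265*(2 - ¼) + 1000/261 = -265*7/4 + 1000/261 = -1855/4 + 1000/261 = -480155/1044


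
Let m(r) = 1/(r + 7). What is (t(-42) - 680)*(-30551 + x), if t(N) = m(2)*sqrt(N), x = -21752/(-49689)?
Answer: 1032258283160/49689 - 1518026887*I*sqrt(42)/447201 ≈ 2.0774e+7 - 21999.0*I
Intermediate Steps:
m(r) = 1/(7 + r)
x = 21752/49689 (x = -21752*(-1/49689) = 21752/49689 ≈ 0.43776)
t(N) = sqrt(N)/9 (t(N) = sqrt(N)/(7 + 2) = sqrt(N)/9)
(t(-42) - 680)*(-30551 + x) = (sqrt(-42)/9 - 680)*(-30551 + 21752/49689) = ((I*sqrt(42))/9 - 680)*(-1518026887/49689) = (I*sqrt(42)/9 - 680)*(-1518026887/49689) = (-680 + I*sqrt(42)/9)*(-1518026887/49689) = 1032258283160/49689 - 1518026887*I*sqrt(42)/447201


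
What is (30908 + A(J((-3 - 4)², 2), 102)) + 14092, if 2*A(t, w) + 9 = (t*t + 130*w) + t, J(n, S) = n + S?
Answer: 105903/2 ≈ 52952.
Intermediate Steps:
J(n, S) = S + n
A(t, w) = -9/2 + t/2 + t²/2 + 65*w (A(t, w) = -9/2 + ((t*t + 130*w) + t)/2 = -9/2 + ((t² + 130*w) + t)/2 = -9/2 + (t + t² + 130*w)/2 = -9/2 + (t/2 + t²/2 + 65*w) = -9/2 + t/2 + t²/2 + 65*w)
(30908 + A(J((-3 - 4)², 2), 102)) + 14092 = (30908 + (-9/2 + (2 + (-3 - 4)²)/2 + (2 + (-3 - 4)²)²/2 + 65*102)) + 14092 = (30908 + (-9/2 + (2 + (-7)²)/2 + (2 + (-7)²)²/2 + 6630)) + 14092 = (30908 + (-9/2 + (2 + 49)/2 + (2 + 49)²/2 + 6630)) + 14092 = (30908 + (-9/2 + (½)*51 + (½)*51² + 6630)) + 14092 = (30908 + (-9/2 + 51/2 + (½)*2601 + 6630)) + 14092 = (30908 + (-9/2 + 51/2 + 2601/2 + 6630)) + 14092 = (30908 + 15903/2) + 14092 = 77719/2 + 14092 = 105903/2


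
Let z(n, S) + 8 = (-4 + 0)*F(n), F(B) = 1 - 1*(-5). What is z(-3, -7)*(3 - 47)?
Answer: 1408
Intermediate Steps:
F(B) = 6 (F(B) = 1 + 5 = 6)
z(n, S) = -32 (z(n, S) = -8 + (-4 + 0)*6 = -8 - 4*6 = -8 - 24 = -32)
z(-3, -7)*(3 - 47) = -32*(3 - 47) = -32*(-44) = 1408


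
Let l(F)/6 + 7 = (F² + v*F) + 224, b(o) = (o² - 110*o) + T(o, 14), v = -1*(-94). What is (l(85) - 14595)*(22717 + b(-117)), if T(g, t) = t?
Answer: 3844472130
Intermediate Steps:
v = 94
b(o) = 14 + o² - 110*o (b(o) = (o² - 110*o) + 14 = 14 + o² - 110*o)
l(F) = 1302 + 6*F² + 564*F (l(F) = -42 + 6*((F² + 94*F) + 224) = -42 + 6*(224 + F² + 94*F) = -42 + (1344 + 6*F² + 564*F) = 1302 + 6*F² + 564*F)
(l(85) - 14595)*(22717 + b(-117)) = ((1302 + 6*85² + 564*85) - 14595)*(22717 + (14 + (-117)² - 110*(-117))) = ((1302 + 6*7225 + 47940) - 14595)*(22717 + (14 + 13689 + 12870)) = ((1302 + 43350 + 47940) - 14595)*(22717 + 26573) = (92592 - 14595)*49290 = 77997*49290 = 3844472130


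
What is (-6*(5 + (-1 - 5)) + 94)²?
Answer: 10000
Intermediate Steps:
(-6*(5 + (-1 - 5)) + 94)² = (-6*(5 - 6) + 94)² = (-6*(-1) + 94)² = (6 + 94)² = 100² = 10000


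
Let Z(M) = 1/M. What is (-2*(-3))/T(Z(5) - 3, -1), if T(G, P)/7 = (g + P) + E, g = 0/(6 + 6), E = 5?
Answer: 3/14 ≈ 0.21429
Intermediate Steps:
g = 0 (g = 0/12 = 0*(1/12) = 0)
T(G, P) = 35 + 7*P (T(G, P) = 7*((0 + P) + 5) = 7*(P + 5) = 7*(5 + P) = 35 + 7*P)
(-2*(-3))/T(Z(5) - 3, -1) = (-2*(-3))/(35 + 7*(-1)) = 6/(35 - 7) = 6/28 = 6*(1/28) = 3/14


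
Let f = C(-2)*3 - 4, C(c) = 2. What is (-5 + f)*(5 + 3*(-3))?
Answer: 12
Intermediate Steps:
f = 2 (f = 2*3 - 4 = 6 - 4 = 2)
(-5 + f)*(5 + 3*(-3)) = (-5 + 2)*(5 + 3*(-3)) = -3*(5 - 9) = -3*(-4) = 12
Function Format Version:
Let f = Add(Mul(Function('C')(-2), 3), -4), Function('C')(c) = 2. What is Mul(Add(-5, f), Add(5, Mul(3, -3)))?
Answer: 12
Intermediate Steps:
f = 2 (f = Add(Mul(2, 3), -4) = Add(6, -4) = 2)
Mul(Add(-5, f), Add(5, Mul(3, -3))) = Mul(Add(-5, 2), Add(5, Mul(3, -3))) = Mul(-3, Add(5, -9)) = Mul(-3, -4) = 12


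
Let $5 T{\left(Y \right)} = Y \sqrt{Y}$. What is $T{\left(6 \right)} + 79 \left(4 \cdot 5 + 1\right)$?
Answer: $1659 + \frac{6 \sqrt{6}}{5} \approx 1661.9$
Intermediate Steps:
$T{\left(Y \right)} = \frac{Y^{\frac{3}{2}}}{5}$ ($T{\left(Y \right)} = \frac{Y \sqrt{Y}}{5} = \frac{Y^{\frac{3}{2}}}{5}$)
$T{\left(6 \right)} + 79 \left(4 \cdot 5 + 1\right) = \frac{6^{\frac{3}{2}}}{5} + 79 \left(4 \cdot 5 + 1\right) = \frac{6 \sqrt{6}}{5} + 79 \left(20 + 1\right) = \frac{6 \sqrt{6}}{5} + 79 \cdot 21 = \frac{6 \sqrt{6}}{5} + 1659 = 1659 + \frac{6 \sqrt{6}}{5}$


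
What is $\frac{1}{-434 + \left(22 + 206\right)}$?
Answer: $- \frac{1}{206} \approx -0.0048544$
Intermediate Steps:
$\frac{1}{-434 + \left(22 + 206\right)} = \frac{1}{-434 + 228} = \frac{1}{-206} = - \frac{1}{206}$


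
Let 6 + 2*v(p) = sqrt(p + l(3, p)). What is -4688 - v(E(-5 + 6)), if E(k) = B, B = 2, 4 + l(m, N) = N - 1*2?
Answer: -4685 - I*sqrt(2)/2 ≈ -4685.0 - 0.70711*I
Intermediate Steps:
l(m, N) = -6 + N (l(m, N) = -4 + (N - 1*2) = -4 + (N - 2) = -4 + (-2 + N) = -6 + N)
E(k) = 2
v(p) = -3 + sqrt(-6 + 2*p)/2 (v(p) = -3 + sqrt(p + (-6 + p))/2 = -3 + sqrt(-6 + 2*p)/2)
-4688 - v(E(-5 + 6)) = -4688 - (-3 + sqrt(-6 + 2*2)/2) = -4688 - (-3 + sqrt(-6 + 4)/2) = -4688 - (-3 + sqrt(-2)/2) = -4688 - (-3 + (I*sqrt(2))/2) = -4688 - (-3 + I*sqrt(2)/2) = -4688 + (3 - I*sqrt(2)/2) = -4685 - I*sqrt(2)/2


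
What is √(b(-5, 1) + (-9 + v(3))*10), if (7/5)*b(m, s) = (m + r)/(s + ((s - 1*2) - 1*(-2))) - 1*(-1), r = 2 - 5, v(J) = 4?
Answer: I*√2555/7 ≈ 7.221*I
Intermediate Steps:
r = -3
b(m, s) = 5/7 + 5*(-3 + m)/(14*s) (b(m, s) = 5*((m - 3)/(s + ((s - 1*2) - 1*(-2))) - 1*(-1))/7 = 5*((-3 + m)/(s + ((s - 2) + 2)) + 1)/7 = 5*((-3 + m)/(s + ((-2 + s) + 2)) + 1)/7 = 5*((-3 + m)/(s + s) + 1)/7 = 5*((-3 + m)/((2*s)) + 1)/7 = 5*((-3 + m)*(1/(2*s)) + 1)/7 = 5*((-3 + m)/(2*s) + 1)/7 = 5*(1 + (-3 + m)/(2*s))/7 = 5/7 + 5*(-3 + m)/(14*s))
√(b(-5, 1) + (-9 + v(3))*10) = √((5/14)*(-3 - 5 + 2*1)/1 + (-9 + 4)*10) = √((5/14)*1*(-3 - 5 + 2) - 5*10) = √((5/14)*1*(-6) - 50) = √(-15/7 - 50) = √(-365/7) = I*√2555/7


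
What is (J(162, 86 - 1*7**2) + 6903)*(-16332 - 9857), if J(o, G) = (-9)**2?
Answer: -182903976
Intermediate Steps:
J(o, G) = 81
(J(162, 86 - 1*7**2) + 6903)*(-16332 - 9857) = (81 + 6903)*(-16332 - 9857) = 6984*(-26189) = -182903976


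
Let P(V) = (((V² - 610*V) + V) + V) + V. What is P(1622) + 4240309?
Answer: 5886639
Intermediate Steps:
P(V) = V² - 607*V (P(V) = ((V² - 609*V) + V) + V = (V² - 608*V) + V = V² - 607*V)
P(1622) + 4240309 = 1622*(-607 + 1622) + 4240309 = 1622*1015 + 4240309 = 1646330 + 4240309 = 5886639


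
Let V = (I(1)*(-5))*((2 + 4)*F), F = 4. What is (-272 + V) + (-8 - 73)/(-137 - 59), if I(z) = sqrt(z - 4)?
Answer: -53231/196 - 120*I*sqrt(3) ≈ -271.59 - 207.85*I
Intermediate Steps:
I(z) = sqrt(-4 + z)
V = -120*I*sqrt(3) (V = (sqrt(-4 + 1)*(-5))*((2 + 4)*4) = (sqrt(-3)*(-5))*(6*4) = ((I*sqrt(3))*(-5))*24 = -5*I*sqrt(3)*24 = -120*I*sqrt(3) ≈ -207.85*I)
(-272 + V) + (-8 - 73)/(-137 - 59) = (-272 - 120*I*sqrt(3)) + (-8 - 73)/(-137 - 59) = (-272 - 120*I*sqrt(3)) - 81/(-196) = (-272 - 120*I*sqrt(3)) - 81*(-1/196) = (-272 - 120*I*sqrt(3)) + 81/196 = -53231/196 - 120*I*sqrt(3)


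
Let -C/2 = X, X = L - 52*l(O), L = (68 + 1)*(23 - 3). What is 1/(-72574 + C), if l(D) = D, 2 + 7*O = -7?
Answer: -7/528274 ≈ -1.3251e-5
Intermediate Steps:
O = -9/7 (O = -2/7 + (⅐)*(-7) = -2/7 - 1 = -9/7 ≈ -1.2857)
L = 1380 (L = 69*20 = 1380)
X = 10128/7 (X = 1380 - 52*(-9/7) = 1380 + 468/7 = 10128/7 ≈ 1446.9)
C = -20256/7 (C = -2*10128/7 = -20256/7 ≈ -2893.7)
1/(-72574 + C) = 1/(-72574 - 20256/7) = 1/(-528274/7) = -7/528274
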